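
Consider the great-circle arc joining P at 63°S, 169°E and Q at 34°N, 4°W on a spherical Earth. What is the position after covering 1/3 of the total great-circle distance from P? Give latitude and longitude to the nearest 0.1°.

≈ 65.7°S, 11.7°E

Convert each endpoint to a unit vector on the sphere (x = cos φ cos λ, y = cos φ sin λ, z = sin φ).
The central angle between the endpoints is δ = arccos(p₁·p₂) ≈ 2.630 rad (150.7°).
Interpolate at f = 1/3 with slerp weights a = sin((1−f)δ)/sin δ ≈ 2.008, b = sin(fδ)/sin δ ≈ 1.569.
p = a·p₁ + b·p₂ ≈ (0.403, 0.083, -0.911); φ = arcsin(p_z) ≈ -65.71°, λ = atan2(p_y, p_x) ≈ 11.67°.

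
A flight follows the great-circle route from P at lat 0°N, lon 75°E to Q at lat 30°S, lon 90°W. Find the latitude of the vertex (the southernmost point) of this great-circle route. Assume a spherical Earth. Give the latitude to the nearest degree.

≈ 66°S

The great circle lies in the plane with unit normal n̂ = (p₁ × p₂)/|p₁ × p₂|.
Here n̂_z ≈ -0.409; the vertex latitude is φ_max = arccos|n̂_z| ≈ 65.9°.
Check via Clairaut: cos φ_max = |cos φ₁| · sin C = cos(0.0°)·sin(155.9°) ≈ 0.409, again giving ≈ 65.9°.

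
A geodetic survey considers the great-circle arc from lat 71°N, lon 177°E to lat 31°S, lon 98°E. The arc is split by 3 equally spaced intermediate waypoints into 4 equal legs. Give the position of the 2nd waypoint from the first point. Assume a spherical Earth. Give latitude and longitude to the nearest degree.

≈ lat 24°N, lon 117°E

From cos δ = sin φ₁ sin φ₂ + cos φ₁ cos φ₂ cos Δλ, the central angle is δ ≈ 2.019 rad (115.7°).
Interpolate at f = 2/4 with slerp weights a = sin((1−f)δ)/sin δ ≈ 0.940, b = sin(fδ)/sin δ ≈ 0.940.
p = a·p₁ + b·p₂ ≈ (-0.418, 0.814, 0.405); φ = arcsin(p_z) ≈ 23.86°, λ = atan2(p_y, p_x) ≈ 117.17°.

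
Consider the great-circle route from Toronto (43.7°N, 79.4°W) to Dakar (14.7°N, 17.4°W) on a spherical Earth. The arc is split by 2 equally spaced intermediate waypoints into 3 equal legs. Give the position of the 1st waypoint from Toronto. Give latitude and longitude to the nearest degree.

≈ 38°N, 54°W

Write both endpoints as unit vectors p₁, p₂ with components (cos φ cos λ, cos φ sin λ, sin φ).
The central angle between the endpoints is δ = arccos(p₁·p₂) ≈ 1.043 rad (59.8°).
Interpolate at f = 1/3 with slerp weights a = sin((1−f)δ)/sin δ ≈ 0.742, b = sin(fδ)/sin δ ≈ 0.394.
p = a·p₁ + b·p₂ ≈ (0.463, -0.641, 0.612); φ = arcsin(p_z) ≈ 37.76°, λ = atan2(p_y, p_x) ≈ -54.18°.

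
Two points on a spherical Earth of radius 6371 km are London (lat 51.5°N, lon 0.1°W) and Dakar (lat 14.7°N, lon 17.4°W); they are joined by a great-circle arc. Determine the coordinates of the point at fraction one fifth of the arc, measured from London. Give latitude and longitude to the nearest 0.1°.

≈ lat 44.4°N, lon 5.1°W

Convert each endpoint to a unit vector on the sphere (x = cos φ cos λ, y = cos φ sin λ, z = sin φ).
The central angle between the endpoints is δ = arccos(p₁·p₂) ≈ 0.686 rad (39.3°).
Interpolate at f = 1/5 with slerp weights a = sin((1−f)δ)/sin δ ≈ 0.824, b = sin(fδ)/sin δ ≈ 0.216.
p = a·p₁ + b·p₂ ≈ (0.712, -0.063, 0.699); φ = arcsin(p_z) ≈ 44.37°, λ = atan2(p_y, p_x) ≈ -5.08°.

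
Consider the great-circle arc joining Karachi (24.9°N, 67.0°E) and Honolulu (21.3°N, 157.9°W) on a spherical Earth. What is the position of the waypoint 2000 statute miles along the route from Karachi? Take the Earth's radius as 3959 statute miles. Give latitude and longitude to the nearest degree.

The haversine formula gives a central angle δ ≈ 2.033 rad (116.5°) between the endpoints. The total great-circle distance is δ·R ≈ 2.033 × 3959 ≈ 8048 mi, so the target fraction is f = 2000/8048 ≈ 0.249.
Interpolate at f ≈ 0.249 with slerp weights a = sin((1−f)δ)/sin δ ≈ 1.116, b = sin(fδ)/sin δ ≈ 0.541.
p = a·p₁ + b·p₂ ≈ (-0.071, 0.742, 0.666); φ = arcsin(p_z) ≈ 41.78°, λ = atan2(p_y, p_x) ≈ 95.48°.

≈ 42°N, 95°E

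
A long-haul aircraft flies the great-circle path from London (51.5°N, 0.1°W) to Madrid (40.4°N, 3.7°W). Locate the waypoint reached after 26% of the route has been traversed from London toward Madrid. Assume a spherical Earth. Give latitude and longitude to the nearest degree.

From cos δ = sin φ₁ sin φ₂ + cos φ₁ cos φ₂ cos Δλ, the central angle is δ ≈ 0.199 rad (11.4°).
Interpolate at f = 0.26 with slerp weights a = sin((1−f)δ)/sin δ ≈ 0.742, b = sin(fδ)/sin δ ≈ 0.262.
p = a·p₁ + b·p₂ ≈ (0.661, -0.014, 0.750); φ = arcsin(p_z) ≈ 48.63°, λ = atan2(p_y, p_x) ≈ -1.18°.

≈ 49°N, 1°W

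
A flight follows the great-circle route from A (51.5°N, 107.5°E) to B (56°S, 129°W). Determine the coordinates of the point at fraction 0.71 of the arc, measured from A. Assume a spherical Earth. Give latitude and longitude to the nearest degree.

≈ (30°S, 178°W)

From cos δ = sin φ₁ sin φ₂ + cos φ₁ cos φ₂ cos Δλ, the central angle is δ ≈ 2.570 rad (147.2°).
Interpolate at f = 0.71 with slerp weights a = sin((1−f)δ)/sin δ ≈ 1.253, b = sin(fδ)/sin δ ≈ 1.789.
p = a·p₁ + b·p₂ ≈ (-0.864, -0.033, -0.502); φ = arcsin(p_z) ≈ -30.15°, λ = atan2(p_y, p_x) ≈ -177.79°.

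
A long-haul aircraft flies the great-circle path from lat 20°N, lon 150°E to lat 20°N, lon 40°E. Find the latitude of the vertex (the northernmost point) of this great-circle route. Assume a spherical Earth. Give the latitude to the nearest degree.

≈ 32°N

The great circle lies in the plane with unit normal n̂ = (p₁ × p₂)/|p₁ × p₂|.
Here n̂_z ≈ -0.844; the vertex latitude is φ_max = arccos|n̂_z| ≈ 32.4°.
Check via Clairaut: cos φ_max = |cos φ₁| · sin C = cos(20.0°)·sin(64.0°) ≈ 0.844, again giving ≈ 32.4°.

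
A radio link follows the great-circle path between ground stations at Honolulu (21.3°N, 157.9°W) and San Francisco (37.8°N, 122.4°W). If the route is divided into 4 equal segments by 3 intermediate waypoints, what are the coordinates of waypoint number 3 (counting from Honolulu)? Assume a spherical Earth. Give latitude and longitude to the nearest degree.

≈ 35°N, 132°W

Write both endpoints as unit vectors p₁, p₂ with components (cos φ cos λ, cos φ sin λ, sin φ).
The central angle between the endpoints is δ = arccos(p₁·p₂) ≈ 0.606 rad (34.7°).
Interpolate at f = 3/4 with slerp weights a = sin((1−f)δ)/sin δ ≈ 0.265, b = sin(fδ)/sin δ ≈ 0.771.
p = a·p₁ + b·p₂ ≈ (-0.555, -0.607, 0.569); φ = arcsin(p_z) ≈ 34.66°, λ = atan2(p_y, p_x) ≈ -132.44°.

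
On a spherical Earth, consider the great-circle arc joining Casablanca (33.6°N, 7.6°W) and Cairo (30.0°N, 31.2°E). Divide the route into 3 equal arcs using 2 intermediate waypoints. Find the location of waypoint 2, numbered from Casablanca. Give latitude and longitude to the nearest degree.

≈ (33°N, 19°E)

From cos δ = sin φ₁ sin φ₂ + cos φ₁ cos φ₂ cos Δλ, the central angle is δ ≈ 0.576 rad (33.0°).
Interpolate at f = 2/3 with slerp weights a = sin((1−f)δ)/sin δ ≈ 0.350, b = sin(fδ)/sin δ ≈ 0.688.
p = a·p₁ + b·p₂ ≈ (0.799, 0.270, 0.538); φ = arcsin(p_z) ≈ 32.53°, λ = atan2(p_y, p_x) ≈ 18.68°.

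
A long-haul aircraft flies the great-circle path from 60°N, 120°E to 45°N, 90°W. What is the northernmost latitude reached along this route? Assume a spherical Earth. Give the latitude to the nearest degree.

≈ 79°N

The great circle lies in the plane with unit normal n̂ = (p₁ × p₂)/|p₁ × p₂|.
Here n̂_z ≈ +0.186; the vertex latitude is φ_max = arccos|n̂_z| ≈ 79.3°.
Check via Clairaut: cos φ_max = |cos φ₁| · sin C = cos(60.0°)·sin(21.8°) ≈ 0.186, again giving ≈ 79.3°.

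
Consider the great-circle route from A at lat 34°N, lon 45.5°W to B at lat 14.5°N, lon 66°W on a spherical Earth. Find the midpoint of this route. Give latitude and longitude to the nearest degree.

Write both endpoints as unit vectors p₁, p₂ with components (cos φ cos λ, cos φ sin λ, sin φ).
The central angle between the endpoints is δ = arccos(p₁·p₂) ≈ 0.469 rad (26.9°).
Interpolate at f = 1/2 with slerp weights a = sin((1−f)δ)/sin δ ≈ 0.514, b = sin(fδ)/sin δ ≈ 0.514.
p = a·p₁ + b·p₂ ≈ (0.501, -0.759, 0.416); φ = arcsin(p_z) ≈ 24.59°, λ = atan2(p_y, p_x) ≈ -56.55°.

≈ lat 25°N, lon 57°W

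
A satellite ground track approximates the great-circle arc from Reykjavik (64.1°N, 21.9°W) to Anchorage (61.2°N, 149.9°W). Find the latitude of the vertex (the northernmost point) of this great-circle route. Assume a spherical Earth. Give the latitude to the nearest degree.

The great circle lies in the plane with unit normal n̂ = (p₁ × p₂)/|p₁ × p₂|.
Here n̂_z ≈ -0.220; the vertex latitude is φ_max = arccos|n̂_z| ≈ 77.3°.
Check via Clairaut: cos φ_max = |cos φ₁| · sin C = cos(64.1°)·sin(30.3°) ≈ 0.220, again giving ≈ 77.3°.

≈ 77°N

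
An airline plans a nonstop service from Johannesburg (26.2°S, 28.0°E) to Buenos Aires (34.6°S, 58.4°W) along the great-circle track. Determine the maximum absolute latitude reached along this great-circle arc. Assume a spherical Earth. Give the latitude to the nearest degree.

The great circle lies in the plane with unit normal n̂ = (p₁ × p₂)/|p₁ × p₂|.
Here n̂_z ≈ -0.772; the vertex latitude is φ_max = arccos|n̂_z| ≈ 39.5°.

≈ 39°S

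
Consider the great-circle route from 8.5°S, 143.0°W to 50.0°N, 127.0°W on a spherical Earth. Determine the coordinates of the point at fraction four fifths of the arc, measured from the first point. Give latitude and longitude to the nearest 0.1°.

≈ 38.5°N, 131.8°W

The haversine formula gives a central angle δ ≈ 1.050 rad (60.1°) between the endpoints.
Interpolate at f = 4/5 with slerp weights a = sin((1−f)δ)/sin δ ≈ 0.240, b = sin(fδ)/sin δ ≈ 0.858.
p = a·p₁ + b·p₂ ≈ (-0.522, -0.584, 0.622); φ = arcsin(p_z) ≈ 38.47°, λ = atan2(p_y, p_x) ≈ -131.80°.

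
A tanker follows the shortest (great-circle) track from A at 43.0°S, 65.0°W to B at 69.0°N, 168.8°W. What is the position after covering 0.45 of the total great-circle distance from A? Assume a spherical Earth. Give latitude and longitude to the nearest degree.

≈ 13°N, 91°W

Write both endpoints as unit vectors p₁, p₂ with components (cos φ cos λ, cos φ sin λ, sin φ).
The central angle between the endpoints is δ = arccos(p₁·p₂) ≈ 2.345 rad (134.4°).
Interpolate at f = 0.45 with slerp weights a = sin((1−f)δ)/sin δ ≈ 1.344, b = sin(fδ)/sin δ ≈ 1.217.
p = a·p₁ + b·p₂ ≈ (-0.012, -0.976, 0.220); φ = arcsin(p_z) ≈ 12.69°, λ = atan2(p_y, p_x) ≈ -90.73°.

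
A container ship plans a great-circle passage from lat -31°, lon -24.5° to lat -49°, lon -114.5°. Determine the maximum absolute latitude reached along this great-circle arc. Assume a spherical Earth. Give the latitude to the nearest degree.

≈ -52°

The great circle lies in the plane with unit normal n̂ = (p₁ × p₂)/|p₁ × p₂|.
Here n̂_z ≈ -0.610; the vertex latitude is φ_max = arccos|n̂_z| ≈ 52.4°.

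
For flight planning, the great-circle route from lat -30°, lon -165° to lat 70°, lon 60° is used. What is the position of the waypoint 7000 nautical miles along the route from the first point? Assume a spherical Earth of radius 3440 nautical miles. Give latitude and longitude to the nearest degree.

≈ lat 73°, lon 112°

Write both endpoints as unit vectors p₁, p₂ with components (cos φ cos λ, cos φ sin λ, sin φ).
The central angle between the endpoints is δ = arccos(p₁·p₂) ≈ 2.318 rad (132.8°). The total great-circle distance is δ·R ≈ 2.318 × 3440 ≈ 7973 nmi, so the target fraction is f = 7000/7973 ≈ 0.878.
Interpolate at f ≈ 0.878 with slerp weights a = sin((1−f)δ)/sin δ ≈ 0.380, b = sin(fδ)/sin δ ≈ 1.219.
p = a·p₁ + b·p₂ ≈ (-0.110, 0.276, 0.955); φ = arcsin(p_z) ≈ 72.74°, λ = atan2(p_y, p_x) ≈ 111.68°.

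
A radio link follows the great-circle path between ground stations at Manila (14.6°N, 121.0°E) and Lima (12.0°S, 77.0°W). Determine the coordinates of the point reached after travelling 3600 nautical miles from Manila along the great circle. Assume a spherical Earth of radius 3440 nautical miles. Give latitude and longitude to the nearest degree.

From cos δ = sin φ₁ sin φ₂ + cos φ₁ cos φ₂ cos Δλ, the central angle is δ ≈ 2.833 rad (162.3°). The total great-circle distance is δ·R ≈ 2.833 × 3440 ≈ 9744 nmi, so the target fraction is f = 3600/9744 ≈ 0.369.
Interpolate at f ≈ 0.369 with slerp weights a = sin((1−f)δ)/sin δ ≈ 3.213, b = sin(fδ)/sin δ ≈ 2.847.
p = a·p₁ + b·p₂ ≈ (-0.975, -0.048, 0.218); φ = arcsin(p_z) ≈ 12.59°, λ = atan2(p_y, p_x) ≈ -177.16°.

≈ 13°N, 177°W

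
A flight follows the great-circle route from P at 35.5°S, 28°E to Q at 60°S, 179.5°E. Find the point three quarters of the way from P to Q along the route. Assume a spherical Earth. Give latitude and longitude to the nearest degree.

Write both endpoints as unit vectors p₁, p₂ with components (cos φ cos λ, cos φ sin λ, sin φ).
The central angle between the endpoints is δ = arccos(p₁·p₂) ≈ 1.425 rad (81.7°).
Interpolate at f = 3/4 with slerp weights a = sin((1−f)δ)/sin δ ≈ 0.353, b = sin(fδ)/sin δ ≈ 0.886.
p = a·p₁ + b·p₂ ≈ (-0.190, 0.139, -0.972); φ = arcsin(p_z) ≈ -76.42°, λ = atan2(p_y, p_x) ≈ 143.83°.

≈ 76°S, 144°E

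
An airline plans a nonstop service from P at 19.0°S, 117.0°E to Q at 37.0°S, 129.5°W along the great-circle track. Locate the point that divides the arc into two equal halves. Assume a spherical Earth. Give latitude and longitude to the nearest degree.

≈ 44°S, 166°E

Write both endpoints as unit vectors p₁, p₂ with components (cos φ cos λ, cos φ sin λ, sin φ).
The central angle between the endpoints is δ = arccos(p₁·p₂) ≈ 1.676 rad (96.0°).
Interpolate at f = 1/2 with slerp weights a = sin((1−f)δ)/sin δ ≈ 0.748, b = sin(fδ)/sin δ ≈ 0.748.
p = a·p₁ + b·p₂ ≈ (-0.701, 0.169, -0.693); φ = arcsin(p_z) ≈ -43.89°, λ = atan2(p_y, p_x) ≈ 166.43°.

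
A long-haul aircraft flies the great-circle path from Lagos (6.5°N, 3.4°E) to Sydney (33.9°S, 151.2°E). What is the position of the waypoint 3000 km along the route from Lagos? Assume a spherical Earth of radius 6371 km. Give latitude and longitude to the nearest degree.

Convert each endpoint to a unit vector on the sphere (x = cos φ cos λ, y = cos φ sin λ, z = sin φ).
The central angle between the endpoints is δ = arccos(p₁·p₂) ≈ 2.436 rad (139.6°). The total great-circle distance is δ·R ≈ 2.436 × 6371 ≈ 15517 km, so the target fraction is f = 3000/15517 ≈ 0.193.
Interpolate at f ≈ 0.193 with slerp weights a = sin((1−f)δ)/sin δ ≈ 1.423, b = sin(fδ)/sin δ ≈ 0.699.
p = a·p₁ + b·p₂ ≈ (0.903, 0.363, -0.229); φ = arcsin(p_z) ≈ -13.23°, λ = atan2(p_y, p_x) ≈ 21.92°.

≈ 13°S, 22°E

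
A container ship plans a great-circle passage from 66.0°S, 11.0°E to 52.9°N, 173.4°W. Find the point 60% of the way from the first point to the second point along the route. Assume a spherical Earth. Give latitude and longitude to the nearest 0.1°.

≈ 13.5°S, 179.2°E

Convert each endpoint to a unit vector on the sphere (x = cos φ cos λ, y = cos φ sin λ, z = sin φ).
The central angle between the endpoints is δ = arccos(p₁·p₂) ≈ 2.910 rad (166.7°).
Interpolate at f = 0.60 with slerp weights a = sin((1−f)δ)/sin δ ≈ 3.997, b = sin(fδ)/sin δ ≈ 4.286.
p = a·p₁ + b·p₂ ≈ (-0.972, 0.013, -0.233); φ = arcsin(p_z) ≈ -13.48°, λ = atan2(p_y, p_x) ≈ 179.23°.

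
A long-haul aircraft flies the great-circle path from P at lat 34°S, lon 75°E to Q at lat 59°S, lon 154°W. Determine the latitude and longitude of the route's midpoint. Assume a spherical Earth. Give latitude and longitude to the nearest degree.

The haversine formula gives a central angle δ ≈ 1.370 rad (78.5°) between the endpoints.
Interpolate at f = 1/2 with slerp weights a = sin((1−f)δ)/sin δ ≈ 0.646, b = sin(fδ)/sin δ ≈ 0.646.
p = a·p₁ + b·p₂ ≈ (-0.160, 0.371, -0.915); φ = arcsin(p_z) ≈ -66.14°, λ = atan2(p_y, p_x) ≈ 113.36°.

≈ lat 66°S, lon 113°E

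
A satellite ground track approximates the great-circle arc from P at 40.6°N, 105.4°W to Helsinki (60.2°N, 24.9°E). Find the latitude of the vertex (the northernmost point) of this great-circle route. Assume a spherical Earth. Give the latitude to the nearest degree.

The great circle lies in the plane with unit normal n̂ = (p₁ × p₂)/|p₁ × p₂|.
Here n̂_z ≈ +0.304; the vertex latitude is φ_max = arccos|n̂_z| ≈ 72.3°.

≈ 72°N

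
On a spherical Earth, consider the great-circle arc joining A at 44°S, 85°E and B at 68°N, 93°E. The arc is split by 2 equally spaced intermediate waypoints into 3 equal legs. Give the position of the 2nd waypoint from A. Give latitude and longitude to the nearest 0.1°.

≈ 30.7°N, 88.6°E

From cos δ = sin φ₁ sin φ₂ + cos φ₁ cos φ₂ cos Δλ, the central angle is δ ≈ 1.958 rad (112.2°).
Interpolate at f = 2/3 with slerp weights a = sin((1−f)δ)/sin δ ≈ 0.656, b = sin(fδ)/sin δ ≈ 1.042.
p = a·p₁ + b·p₂ ≈ (0.021, 0.860, 0.511); φ = arcsin(p_z) ≈ 30.70°, λ = atan2(p_y, p_x) ≈ 88.62°.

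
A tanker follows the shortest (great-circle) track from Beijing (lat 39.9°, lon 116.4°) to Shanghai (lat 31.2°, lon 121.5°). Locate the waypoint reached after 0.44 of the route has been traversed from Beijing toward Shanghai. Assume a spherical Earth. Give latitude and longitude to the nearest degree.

≈ lat 36°, lon 119°

The haversine formula gives a central angle δ ≈ 0.168 rad (9.6°) between the endpoints.
Interpolate at f = 0.44 with slerp weights a = sin((1−f)δ)/sin δ ≈ 0.562, b = sin(fδ)/sin δ ≈ 0.442.
p = a·p₁ + b·p₂ ≈ (-0.389, 0.708, 0.589); φ = arcsin(p_z) ≈ 36.10°, λ = atan2(p_y, p_x) ≈ 118.78°.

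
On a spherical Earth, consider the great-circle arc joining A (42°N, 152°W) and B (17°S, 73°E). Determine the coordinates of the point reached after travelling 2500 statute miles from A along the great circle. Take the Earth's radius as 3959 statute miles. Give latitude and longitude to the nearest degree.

≈ (43°N, 158°E)

The haversine formula gives a central angle δ ≈ 2.344 rad (134.3°) between the endpoints. The total great-circle distance is δ·R ≈ 2.344 × 3959 ≈ 9278 mi, so the target fraction is f = 2500/9278 ≈ 0.269.
Interpolate at f ≈ 0.269 with slerp weights a = sin((1−f)δ)/sin δ ≈ 1.383, b = sin(fδ)/sin δ ≈ 0.825.
p = a·p₁ + b·p₂ ≈ (-0.677, 0.272, 0.684); φ = arcsin(p_z) ≈ 43.17°, λ = atan2(p_y, p_x) ≈ 158.13°.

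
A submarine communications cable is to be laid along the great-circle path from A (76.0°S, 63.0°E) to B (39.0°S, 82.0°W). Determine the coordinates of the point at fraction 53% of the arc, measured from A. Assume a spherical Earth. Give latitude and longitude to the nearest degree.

≈ (68°S, 70°W)

Convert each endpoint to a unit vector on the sphere (x = cos φ cos λ, y = cos φ sin λ, z = sin φ).
The central angle between the endpoints is δ = arccos(p₁·p₂) ≈ 1.097 rad (62.8°).
Interpolate at f = 0.53 with slerp weights a = sin((1−f)δ)/sin δ ≈ 0.554, b = sin(fδ)/sin δ ≈ 0.617.
p = a·p₁ + b·p₂ ≈ (0.128, -0.356, -0.926); φ = arcsin(p_z) ≈ -67.81°, λ = atan2(p_y, p_x) ≈ -70.26°.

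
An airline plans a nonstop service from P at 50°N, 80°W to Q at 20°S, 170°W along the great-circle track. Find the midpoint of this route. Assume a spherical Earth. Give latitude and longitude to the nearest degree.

From cos δ = sin φ₁ sin φ₂ + cos φ₁ cos φ₂ cos Δλ, the central angle is δ ≈ 1.836 rad (105.2°).
Interpolate at f = 1/2 with slerp weights a = sin((1−f)δ)/sin δ ≈ 0.823, b = sin(fδ)/sin δ ≈ 0.823.
p = a·p₁ + b·p₂ ≈ (-0.670, -0.655, 0.349); φ = arcsin(p_z) ≈ 20.43°, λ = atan2(p_y, p_x) ≈ -135.63°.

≈ 20°N, 136°W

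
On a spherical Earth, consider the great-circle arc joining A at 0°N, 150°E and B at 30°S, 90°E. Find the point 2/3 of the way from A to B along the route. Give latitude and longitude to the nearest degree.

≈ 22°S, 112°E

Write both endpoints as unit vectors p₁, p₂ with components (cos φ cos λ, cos φ sin λ, sin φ).
The central angle between the endpoints is δ = arccos(p₁·p₂) ≈ 1.123 rad (64.3°).
Interpolate at f = 2/3 with slerp weights a = sin((1−f)δ)/sin δ ≈ 0.406, b = sin(fδ)/sin δ ≈ 0.755.
p = a·p₁ + b·p₂ ≈ (-0.351, 0.857, -0.378); φ = arcsin(p_z) ≈ -22.18°, λ = atan2(p_y, p_x) ≈ 112.29°.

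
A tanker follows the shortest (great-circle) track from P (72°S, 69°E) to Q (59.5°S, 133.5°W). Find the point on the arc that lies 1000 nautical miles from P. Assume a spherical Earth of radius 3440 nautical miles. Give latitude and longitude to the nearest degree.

≈ (85°S, 135°E)

Convert each endpoint to a unit vector on the sphere (x = cos φ cos λ, y = cos φ sin λ, z = sin φ).
The central angle between the endpoints is δ = arccos(p₁·p₂) ≈ 0.830 rad (47.6°). The total great-circle distance is δ·R ≈ 0.830 × 3440 ≈ 2857 nmi, so the target fraction is f = 1000/2857 ≈ 0.350.
Interpolate at f ≈ 0.350 with slerp weights a = sin((1−f)δ)/sin δ ≈ 0.696, b = sin(fδ)/sin δ ≈ 0.388.
p = a·p₁ + b·p₂ ≈ (-0.059, 0.058, -0.997); φ = arcsin(p_z) ≈ -85.28°, λ = atan2(p_y, p_x) ≈ 135.33°.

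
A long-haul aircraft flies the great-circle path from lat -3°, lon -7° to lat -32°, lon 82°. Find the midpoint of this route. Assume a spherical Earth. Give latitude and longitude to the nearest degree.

Convert each endpoint to a unit vector on the sphere (x = cos φ cos λ, y = cos φ sin λ, z = sin φ).
The central angle between the endpoints is δ = arccos(p₁·p₂) ≈ 1.528 rad (87.6°).
Interpolate at f = 1/2 with slerp weights a = sin((1−f)δ)/sin δ ≈ 0.693, b = sin(fδ)/sin δ ≈ 0.693.
p = a·p₁ + b·p₂ ≈ (0.768, 0.497, -0.403); φ = arcsin(p_z) ≈ -23.78°, λ = atan2(p_y, p_x) ≈ 32.92°.

≈ lat -24°, lon 33°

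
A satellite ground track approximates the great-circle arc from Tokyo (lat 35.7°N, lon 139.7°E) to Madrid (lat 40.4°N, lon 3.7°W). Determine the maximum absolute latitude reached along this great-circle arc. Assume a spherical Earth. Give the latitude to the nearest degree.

≈ 68°N

The great circle lies in the plane with unit normal n̂ = (p₁ × p₂)/|p₁ × p₂|.
Here n̂_z ≈ -0.371; the vertex latitude is φ_max = arccos|n̂_z| ≈ 68.2°.
Check via Clairaut: cos φ_max = |cos φ₁| · sin C = cos(35.7°)·sin(27.2°) ≈ 0.371, again giving ≈ 68.2°.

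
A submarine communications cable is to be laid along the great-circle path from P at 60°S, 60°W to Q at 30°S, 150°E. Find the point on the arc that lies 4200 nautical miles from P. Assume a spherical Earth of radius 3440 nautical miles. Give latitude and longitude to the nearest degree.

≈ 46°S, 156°E

Write both endpoints as unit vectors p₁, p₂ with components (cos φ cos λ, cos φ sin λ, sin φ).
The central angle between the endpoints is δ = arccos(p₁·p₂) ≈ 1.513 rad (86.7°). The total great-circle distance is δ·R ≈ 1.513 × 3440 ≈ 5204 nmi, so the target fraction is f = 4200/5204 ≈ 0.807.
Interpolate at f ≈ 0.807 with slerp weights a = sin((1−f)δ)/sin δ ≈ 0.288, b = sin(fδ)/sin δ ≈ 0.941.
p = a·p₁ + b·p₂ ≈ (-0.634, 0.283, -0.720); φ = arcsin(p_z) ≈ -46.06°, λ = atan2(p_y, p_x) ≈ 155.96°.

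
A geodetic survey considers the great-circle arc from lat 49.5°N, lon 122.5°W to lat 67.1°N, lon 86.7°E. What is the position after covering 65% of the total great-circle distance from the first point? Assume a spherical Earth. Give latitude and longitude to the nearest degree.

Write both endpoints as unit vectors p₁, p₂ with components (cos φ cos λ, cos φ sin λ, sin φ).
The central angle between the endpoints is δ = arccos(p₁·p₂) ≈ 1.070 rad (61.3°).
Interpolate at f = 0.65 with slerp weights a = sin((1−f)δ)/sin δ ≈ 0.417, b = sin(fδ)/sin δ ≈ 0.731.
p = a·p₁ + b·p₂ ≈ (-0.129, 0.055, 0.990); φ = arcsin(p_z) ≈ 81.92°, λ = atan2(p_y, p_x) ≈ 156.80°.

≈ lat 82°N, lon 157°E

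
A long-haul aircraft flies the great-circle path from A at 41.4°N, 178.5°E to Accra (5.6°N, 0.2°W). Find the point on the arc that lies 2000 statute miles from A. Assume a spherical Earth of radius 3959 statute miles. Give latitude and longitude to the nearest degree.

The haversine formula gives a central angle δ ≈ 2.321 rad (133.0°) between the endpoints. The total great-circle distance is δ·R ≈ 2.321 × 3959 ≈ 9189 mi, so the target fraction is f = 2000/9189 ≈ 0.218.
Interpolate at f ≈ 0.218 with slerp weights a = sin((1−f)δ)/sin δ ≈ 1.326, b = sin(fδ)/sin δ ≈ 0.662.
p = a·p₁ + b·p₂ ≈ (-0.336, 0.024, 0.942); φ = arcsin(p_z) ≈ 70.32°, λ = atan2(p_y, p_x) ≈ 175.96°.

≈ 70°N, 176°E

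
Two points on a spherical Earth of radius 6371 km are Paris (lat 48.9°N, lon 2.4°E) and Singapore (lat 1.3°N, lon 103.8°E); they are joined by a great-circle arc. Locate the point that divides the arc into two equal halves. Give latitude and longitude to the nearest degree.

Convert each endpoint to a unit vector on the sphere (x = cos φ cos λ, y = cos φ sin λ, z = sin φ).
The central angle between the endpoints is δ = arccos(p₁·p₂) ≈ 1.684 rad (96.5°).
Interpolate at f = 1/2 with slerp weights a = sin((1−f)δ)/sin δ ≈ 0.751, b = sin(fδ)/sin δ ≈ 0.751.
p = a·p₁ + b·p₂ ≈ (0.314, 0.750, 0.583); φ = arcsin(p_z) ≈ 35.64°, λ = atan2(p_y, p_x) ≈ 67.27°.

≈ lat 36°N, lon 67°E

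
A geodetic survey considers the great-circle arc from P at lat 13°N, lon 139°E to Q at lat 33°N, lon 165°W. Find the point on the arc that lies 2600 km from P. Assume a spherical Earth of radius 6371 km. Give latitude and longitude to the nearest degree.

≈ lat 24°N, lon 161°E

Convert each endpoint to a unit vector on the sphere (x = cos φ cos λ, y = cos φ sin λ, z = sin φ).
The central angle between the endpoints is δ = arccos(p₁·p₂) ≈ 0.953 rad (54.6°). The total great-circle distance is δ·R ≈ 0.953 × 6371 ≈ 6070 km, so the target fraction is f = 2600/6070 ≈ 0.428.
Interpolate at f ≈ 0.428 with slerp weights a = sin((1−f)δ)/sin δ ≈ 0.636, b = sin(fδ)/sin δ ≈ 0.487.
p = a·p₁ + b·p₂ ≈ (-0.862, 0.301, 0.408); φ = arcsin(p_z) ≈ 24.09°, λ = atan2(p_y, p_x) ≈ 160.77°.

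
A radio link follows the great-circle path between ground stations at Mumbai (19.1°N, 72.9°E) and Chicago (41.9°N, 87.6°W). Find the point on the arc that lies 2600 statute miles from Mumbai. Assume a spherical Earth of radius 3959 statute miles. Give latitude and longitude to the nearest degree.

Write both endpoints as unit vectors p₁, p₂ with components (cos φ cos λ, cos φ sin λ, sin φ).
The central angle between the endpoints is δ = arccos(p₁·p₂) ≈ 2.031 rad (116.4°). The total great-circle distance is δ·R ≈ 2.031 × 3959 ≈ 8042 mi, so the target fraction is f = 2600/8042 ≈ 0.323.
Interpolate at f ≈ 0.323 with slerp weights a = sin((1−f)δ)/sin δ ≈ 1.095, b = sin(fδ)/sin δ ≈ 0.682.
p = a·p₁ + b·p₂ ≈ (0.325, 0.482, 0.813); φ = arcsin(p_z) ≈ 54.43°, λ = atan2(p_y, p_x) ≈ 55.97°.

≈ 54°N, 56°E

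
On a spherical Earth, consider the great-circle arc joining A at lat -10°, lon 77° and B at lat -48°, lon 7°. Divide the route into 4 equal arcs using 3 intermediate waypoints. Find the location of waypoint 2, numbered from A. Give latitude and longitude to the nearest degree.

≈ lat -34°, lon 50°

Convert each endpoint to a unit vector on the sphere (x = cos φ cos λ, y = cos φ sin λ, z = sin φ).
The central angle between the endpoints is δ = arccos(p₁·p₂) ≈ 1.208 rad (69.2°).
Interpolate at f = 2/4 with slerp weights a = sin((1−f)δ)/sin δ ≈ 0.608, b = sin(fδ)/sin δ ≈ 0.608.
p = a·p₁ + b·p₂ ≈ (0.538, 0.633, -0.557); φ = arcsin(p_z) ≈ -33.85°, λ = atan2(p_y, p_x) ≈ 49.61°.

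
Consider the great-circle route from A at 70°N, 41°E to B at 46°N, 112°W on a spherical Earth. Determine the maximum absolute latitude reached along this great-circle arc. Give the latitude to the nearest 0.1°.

≈ 83.0°N

The great circle lies in the plane with unit normal n̂ = (p₁ × p₂)/|p₁ × p₂|.
Here n̂_z ≈ -0.122; the vertex latitude is φ_max = arccos|n̂_z| ≈ 83.0°.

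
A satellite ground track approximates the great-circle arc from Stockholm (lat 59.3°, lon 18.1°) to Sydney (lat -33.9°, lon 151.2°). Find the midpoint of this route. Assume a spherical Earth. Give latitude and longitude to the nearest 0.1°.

≈ lat 26.4°, lon 113.4°

Convert each endpoint to a unit vector on the sphere (x = cos φ cos λ, y = cos φ sin λ, z = sin φ).
The central angle between the endpoints is δ = arccos(p₁·p₂) ≈ 2.448 rad (140.3°).
Interpolate at f = 1/2 with slerp weights a = sin((1−f)δ)/sin δ ≈ 1.472, b = sin(fδ)/sin δ ≈ 1.472.
p = a·p₁ + b·p₂ ≈ (-0.356, 0.822, 0.445); φ = arcsin(p_z) ≈ 26.40°, λ = atan2(p_y, p_x) ≈ 113.43°.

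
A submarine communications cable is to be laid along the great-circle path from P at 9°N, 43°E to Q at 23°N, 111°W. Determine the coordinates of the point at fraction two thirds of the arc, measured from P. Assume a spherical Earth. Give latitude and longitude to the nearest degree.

Convert each endpoint to a unit vector on the sphere (x = cos φ cos λ, y = cos φ sin λ, z = sin φ).
The central angle between the endpoints is δ = arccos(p₁·p₂) ≈ 2.428 rad (139.1°).
Interpolate at f = 2/3 with slerp weights a = sin((1−f)δ)/sin δ ≈ 1.106, b = sin(fδ)/sin δ ≈ 1.526.
p = a·p₁ + b·p₂ ≈ (0.295, -0.567, 0.769); φ = arcsin(p_z) ≈ 50.29°, λ = atan2(p_y, p_x) ≈ -62.46°.

≈ 50°N, 62°W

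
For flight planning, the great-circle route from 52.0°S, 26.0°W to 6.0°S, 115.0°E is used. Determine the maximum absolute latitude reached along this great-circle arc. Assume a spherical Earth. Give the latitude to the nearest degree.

The great circle lies in the plane with unit normal n̂ = (p₁ × p₂)/|p₁ × p₂|.
Here n̂_z ≈ +0.419; the vertex latitude is φ_max = arccos|n̂_z| ≈ 65.2°.
Check via Clairaut: cos φ_max = |cos φ₁| · sin C = cos(52.0°)·sin(137.1°) ≈ 0.419, again giving ≈ 65.2°.

≈ 65°S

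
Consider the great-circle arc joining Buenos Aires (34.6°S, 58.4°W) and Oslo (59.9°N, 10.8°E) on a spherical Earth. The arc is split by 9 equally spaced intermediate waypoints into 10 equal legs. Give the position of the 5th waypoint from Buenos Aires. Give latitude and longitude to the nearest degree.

Write both endpoints as unit vectors p₁, p₂ with components (cos φ cos λ, cos φ sin λ, sin φ).
The central angle between the endpoints is δ = arccos(p₁·p₂) ≈ 1.923 rad (110.2°).
Interpolate at f = 5/10 with slerp weights a = sin((1−f)δ)/sin δ ≈ 0.873, b = sin(fδ)/sin δ ≈ 0.873.
p = a·p₁ + b·p₂ ≈ (0.807, -0.530, 0.260); φ = arcsin(p_z) ≈ 15.05°, λ = atan2(p_y, p_x) ≈ -33.31°.

≈ 15°N, 33°W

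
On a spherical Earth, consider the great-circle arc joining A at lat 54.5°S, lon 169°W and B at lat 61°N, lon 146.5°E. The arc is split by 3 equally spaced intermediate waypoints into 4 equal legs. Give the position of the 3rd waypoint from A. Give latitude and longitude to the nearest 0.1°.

Convert each endpoint to a unit vector on the sphere (x = cos φ cos λ, y = cos φ sin λ, z = sin φ).
The central angle between the endpoints is δ = arccos(p₁·p₂) ≈ 2.107 rad (120.7°).
Interpolate at f = 3/4 with slerp weights a = sin((1−f)δ)/sin δ ≈ 0.585, b = sin(fδ)/sin δ ≈ 1.163.
p = a·p₁ + b·p₂ ≈ (-0.804, 0.247, 0.541); φ = arcsin(p_z) ≈ 32.77°, λ = atan2(p_y, p_x) ≈ 162.95°.

≈ lat 32.8°N, lon 163.0°E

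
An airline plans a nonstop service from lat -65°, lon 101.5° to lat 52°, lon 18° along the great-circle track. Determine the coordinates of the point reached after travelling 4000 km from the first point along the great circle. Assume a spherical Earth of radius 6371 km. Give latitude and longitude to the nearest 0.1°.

Convert each endpoint to a unit vector on the sphere (x = cos φ cos λ, y = cos φ sin λ, z = sin φ).
The central angle between the endpoints is δ = arccos(p₁·p₂) ≈ 2.325 rad (133.2°). The total great-circle distance is δ·R ≈ 2.325 × 6371 ≈ 14813 km, so the target fraction is f = 4000/14813 ≈ 0.270.
Interpolate at f ≈ 0.270 with slerp weights a = sin((1−f)δ)/sin δ ≈ 1.361, b = sin(fδ)/sin δ ≈ 0.806.
p = a·p₁ + b·p₂ ≈ (0.357, 0.717, -0.599); φ = arcsin(p_z) ≈ -36.76°, λ = atan2(p_y, p_x) ≈ 63.52°.

≈ lat -36.8°, lon 63.5°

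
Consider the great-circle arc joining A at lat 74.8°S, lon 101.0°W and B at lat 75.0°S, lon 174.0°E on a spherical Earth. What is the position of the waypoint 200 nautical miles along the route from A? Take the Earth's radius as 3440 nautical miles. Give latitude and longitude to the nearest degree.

Write both endpoints as unit vectors p₁, p₂ with components (cos φ cos λ, cos φ sin λ, sin φ).
The central angle between the endpoints is δ = arccos(p₁·p₂) ≈ 0.354 rad (20.3°). The total great-circle distance is δ·R ≈ 0.354 × 3440 ≈ 1217 nmi, so the target fraction is f = 200/1217 ≈ 0.164.
Interpolate at f ≈ 0.164 with slerp weights a = sin((1−f)δ)/sin δ ≈ 0.841, b = sin(fδ)/sin δ ≈ 0.168.
p = a·p₁ + b·p₂ ≈ (-0.085, -0.212, -0.974); φ = arcsin(p_z) ≈ -76.80°, λ = atan2(p_y, p_x) ≈ -111.91°.

≈ lat 77°S, lon 112°W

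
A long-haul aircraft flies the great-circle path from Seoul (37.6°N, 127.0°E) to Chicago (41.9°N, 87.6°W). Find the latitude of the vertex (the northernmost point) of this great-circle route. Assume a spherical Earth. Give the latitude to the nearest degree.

The great circle lies in the plane with unit normal n̂ = (p₁ × p₂)/|p₁ × p₂|.
Here n̂_z ≈ +0.336; the vertex latitude is φ_max = arccos|n̂_z| ≈ 70.4°.
Check via Clairaut: cos φ_max = |cos φ₁| · sin C = cos(37.6°)·sin(25.1°) ≈ 0.336, again giving ≈ 70.4°.

≈ 70°N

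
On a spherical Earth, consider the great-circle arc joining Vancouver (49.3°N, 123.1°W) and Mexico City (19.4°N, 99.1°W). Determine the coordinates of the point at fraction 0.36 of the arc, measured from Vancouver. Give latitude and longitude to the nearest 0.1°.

Write both endpoints as unit vectors p₁, p₂ with components (cos φ cos λ, cos φ sin λ, sin φ).
The central angle between the endpoints is δ = arccos(p₁·p₂) ≈ 0.620 rad (35.5°).
Interpolate at f = 0.36 with slerp weights a = sin((1−f)δ)/sin δ ≈ 0.665, b = sin(fδ)/sin δ ≈ 0.381.
p = a·p₁ + b·p₂ ≈ (-0.294, -0.718, 0.631); φ = arcsin(p_z) ≈ 39.11°, λ = atan2(p_y, p_x) ≈ -112.24°.

≈ 39.1°N, 112.2°W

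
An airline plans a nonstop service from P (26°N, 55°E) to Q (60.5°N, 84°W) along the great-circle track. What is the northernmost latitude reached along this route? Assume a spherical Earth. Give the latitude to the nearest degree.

The great circle lies in the plane with unit normal n̂ = (p₁ × p₂)/|p₁ × p₂|.
Here n̂_z ≈ -0.291; the vertex latitude is φ_max = arccos|n̂_z| ≈ 73.1°.
Check via Clairaut: cos φ_max = |cos φ₁| · sin C = cos(26.0°)·sin(18.9°) ≈ 0.291, again giving ≈ 73.1°.

≈ 73°N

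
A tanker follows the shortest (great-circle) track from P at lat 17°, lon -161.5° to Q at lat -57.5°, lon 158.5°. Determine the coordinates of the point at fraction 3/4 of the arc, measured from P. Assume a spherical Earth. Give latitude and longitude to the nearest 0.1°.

≈ lat -40.1°, lon 174.9°

Write both endpoints as unit vectors p₁, p₂ with components (cos φ cos λ, cos φ sin λ, sin φ).
The central angle between the endpoints is δ = arccos(p₁·p₂) ≈ 1.423 rad (81.5°).
Interpolate at f = 3/4 with slerp weights a = sin((1−f)δ)/sin δ ≈ 0.352, b = sin(fδ)/sin δ ≈ 0.886.
p = a·p₁ + b·p₂ ≈ (-0.762, 0.068, -0.644); φ = arcsin(p_z) ≈ -40.09°, λ = atan2(p_y, p_x) ≈ 174.94°.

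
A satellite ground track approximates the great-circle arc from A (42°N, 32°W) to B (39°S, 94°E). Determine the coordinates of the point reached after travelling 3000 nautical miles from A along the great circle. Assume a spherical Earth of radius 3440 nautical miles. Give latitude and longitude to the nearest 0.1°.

≈ (16.8°N, 18.7°E)

From cos δ = sin φ₁ sin φ₂ + cos φ₁ cos φ₂ cos Δλ, the central angle is δ ≈ 2.435 rad (139.5°). The total great-circle distance is δ·R ≈ 2.435 × 3440 ≈ 8376 nmi, so the target fraction is f = 3000/8376 ≈ 0.358.
Interpolate at f ≈ 0.358 with slerp weights a = sin((1−f)δ)/sin δ ≈ 1.540, b = sin(fδ)/sin δ ≈ 1.179.
p = a·p₁ + b·p₂ ≈ (0.907, 0.308, 0.288); φ = arcsin(p_z) ≈ 16.76°, λ = atan2(p_y, p_x) ≈ 18.75°.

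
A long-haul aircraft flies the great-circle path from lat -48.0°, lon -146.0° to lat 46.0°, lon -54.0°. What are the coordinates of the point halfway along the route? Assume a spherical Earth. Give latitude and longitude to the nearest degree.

Write both endpoints as unit vectors p₁, p₂ with components (cos φ cos λ, cos φ sin λ, sin φ).
The central angle between the endpoints is δ = arccos(p₁·p₂) ≈ 2.154 rad (123.4°).
Interpolate at f = 1/2 with slerp weights a = sin((1−f)δ)/sin δ ≈ 1.055, b = sin(fδ)/sin δ ≈ 1.055.
p = a·p₁ + b·p₂ ≈ (-0.154, -0.988, -0.025); φ = arcsin(p_z) ≈ -1.44°, λ = atan2(p_y, p_x) ≈ -98.89°.

≈ lat -1°, lon -99°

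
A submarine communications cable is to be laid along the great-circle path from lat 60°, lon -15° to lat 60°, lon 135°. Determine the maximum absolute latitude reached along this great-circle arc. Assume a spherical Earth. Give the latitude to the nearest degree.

≈ 82°

The great circle lies in the plane with unit normal n̂ = (p₁ × p₂)/|p₁ × p₂|.
Here n̂_z ≈ +0.148; the vertex latitude is φ_max = arccos|n̂_z| ≈ 81.5°.
Check via Clairaut: cos φ_max = |cos φ₁| · sin C = cos(60.0°)·sin(17.2°) ≈ 0.148, again giving ≈ 81.5°.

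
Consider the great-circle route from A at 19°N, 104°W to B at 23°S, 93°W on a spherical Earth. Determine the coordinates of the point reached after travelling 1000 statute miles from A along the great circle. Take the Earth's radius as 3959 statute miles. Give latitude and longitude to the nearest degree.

Write both endpoints as unit vectors p₁, p₂ with components (cos φ cos λ, cos φ sin λ, sin φ).
The central angle between the endpoints is δ = arccos(p₁·p₂) ≈ 0.757 rad (43.4°). The total great-circle distance is δ·R ≈ 0.757 × 3959 ≈ 2995 mi, so the target fraction is f = 1000/2995 ≈ 0.334.
Interpolate at f ≈ 0.334 with slerp weights a = sin((1−f)δ)/sin δ ≈ 0.704, b = sin(fδ)/sin δ ≈ 0.364.
p = a·p₁ + b·p₂ ≈ (-0.178, -0.980, 0.087); φ = arcsin(p_z) ≈ 4.98°, λ = atan2(p_y, p_x) ≈ -100.32°.

≈ 5°N, 100°W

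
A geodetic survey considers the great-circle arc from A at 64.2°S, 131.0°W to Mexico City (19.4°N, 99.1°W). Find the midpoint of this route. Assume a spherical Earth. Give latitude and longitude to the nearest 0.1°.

≈ 23.1°S, 109.0°W

Write both endpoints as unit vectors p₁, p₂ with components (cos φ cos λ, cos φ sin λ, sin φ).
The central angle between the endpoints is δ = arccos(p₁·p₂) ≈ 1.521 rad (87.2°).
Interpolate at f = 1/2 with slerp weights a = sin((1−f)δ)/sin δ ≈ 0.690, b = sin(fδ)/sin δ ≈ 0.690.
p = a·p₁ + b·p₂ ≈ (-0.300, -0.870, -0.392); φ = arcsin(p_z) ≈ -23.09°, λ = atan2(p_y, p_x) ≈ -109.04°.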